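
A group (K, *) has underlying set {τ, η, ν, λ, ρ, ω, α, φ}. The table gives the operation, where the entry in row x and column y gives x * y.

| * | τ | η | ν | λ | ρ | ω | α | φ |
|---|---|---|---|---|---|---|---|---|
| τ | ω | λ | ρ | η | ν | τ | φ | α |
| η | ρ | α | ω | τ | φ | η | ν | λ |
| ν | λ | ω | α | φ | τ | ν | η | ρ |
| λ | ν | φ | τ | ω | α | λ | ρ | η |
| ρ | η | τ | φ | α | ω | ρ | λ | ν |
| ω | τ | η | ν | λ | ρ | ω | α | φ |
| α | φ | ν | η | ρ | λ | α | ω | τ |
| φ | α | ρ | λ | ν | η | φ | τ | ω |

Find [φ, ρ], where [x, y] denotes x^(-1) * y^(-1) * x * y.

α

Identity is ω; from the table φ^(-1) = φ and ρ^(-1) = ρ.
φ * ρ = η
η * φ = λ
λ * ρ = α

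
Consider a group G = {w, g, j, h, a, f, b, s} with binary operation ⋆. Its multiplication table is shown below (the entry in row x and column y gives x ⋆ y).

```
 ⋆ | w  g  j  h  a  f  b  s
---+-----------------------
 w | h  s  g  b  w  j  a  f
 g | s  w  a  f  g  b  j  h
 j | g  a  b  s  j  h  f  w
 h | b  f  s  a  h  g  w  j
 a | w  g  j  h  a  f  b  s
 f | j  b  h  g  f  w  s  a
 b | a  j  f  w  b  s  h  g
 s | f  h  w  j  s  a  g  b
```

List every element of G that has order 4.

{b, w}

Identity is a. Compute the order of each non-identity element by repeated multiplication:
  w: w → h → b → a  (order 4)
  g: g → w → s → h → f → b → j → a  (order 8)
  j: j → b → f → h → s → w → g → a  (order 8)
  h: h → a  (order 2)
  f: f → w → j → h → g → b → s → a  (order 8)
  b: b → h → w → a  (order 4)
  s: s → b → g → h → j → w → f → a  (order 8)
Elements of order 4: {b, w}.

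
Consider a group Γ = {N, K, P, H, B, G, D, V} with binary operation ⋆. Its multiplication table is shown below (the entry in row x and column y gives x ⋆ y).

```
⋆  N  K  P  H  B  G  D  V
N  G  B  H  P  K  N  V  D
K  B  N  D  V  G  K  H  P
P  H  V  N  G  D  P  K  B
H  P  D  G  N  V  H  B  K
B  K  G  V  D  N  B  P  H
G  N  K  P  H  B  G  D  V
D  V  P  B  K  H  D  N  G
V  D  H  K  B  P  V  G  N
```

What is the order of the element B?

The identity element is G (its row matches the header).
B^1 = B
B^2 = B ⋆ B = N
B^3 = N ⋆ B = K
B^4 = K ⋆ B = G
The first power of B equal to the identity is B^4, so ord(B) = 4.

4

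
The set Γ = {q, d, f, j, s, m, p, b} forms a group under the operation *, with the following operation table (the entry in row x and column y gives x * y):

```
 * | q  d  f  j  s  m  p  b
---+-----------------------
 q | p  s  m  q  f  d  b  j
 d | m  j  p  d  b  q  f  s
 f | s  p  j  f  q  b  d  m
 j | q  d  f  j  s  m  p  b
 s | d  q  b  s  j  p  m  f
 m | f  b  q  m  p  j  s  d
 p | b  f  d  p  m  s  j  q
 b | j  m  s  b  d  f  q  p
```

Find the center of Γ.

{j, p}

An element z is central iff its row equals its column in the table.
For b: b * m = f ≠ d = m * b, so b ∉ Z.
Checking each element this way leaves Z(Γ) = {j, p}.
(Structurally, Γ here is isomorphic to the dihedral group D_4.)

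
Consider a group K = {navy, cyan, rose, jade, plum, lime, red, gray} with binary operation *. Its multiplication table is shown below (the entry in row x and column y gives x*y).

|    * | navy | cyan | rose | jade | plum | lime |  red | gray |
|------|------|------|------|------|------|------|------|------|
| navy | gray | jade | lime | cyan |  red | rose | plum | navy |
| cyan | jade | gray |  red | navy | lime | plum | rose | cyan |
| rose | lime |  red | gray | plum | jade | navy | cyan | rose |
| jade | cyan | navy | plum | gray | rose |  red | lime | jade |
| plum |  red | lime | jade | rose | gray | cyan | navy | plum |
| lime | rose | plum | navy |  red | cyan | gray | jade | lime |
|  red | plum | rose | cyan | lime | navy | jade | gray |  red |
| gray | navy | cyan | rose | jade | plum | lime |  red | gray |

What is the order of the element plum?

The identity element is gray (its row matches the header).
plum^1 = plum
plum^2 = plum*plum = gray
The first power of plum equal to the identity is plum^2, so ord(plum) = 2.

2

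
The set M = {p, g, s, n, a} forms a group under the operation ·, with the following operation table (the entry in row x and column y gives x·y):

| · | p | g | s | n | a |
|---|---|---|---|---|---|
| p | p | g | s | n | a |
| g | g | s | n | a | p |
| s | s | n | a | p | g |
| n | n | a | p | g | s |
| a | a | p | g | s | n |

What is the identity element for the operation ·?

The identity e satisfies e·x = x for all x, so its row in the table reproduces the column headers.
Row p reads: p, g, s, n, a — exactly the header order. So p is the identity.

p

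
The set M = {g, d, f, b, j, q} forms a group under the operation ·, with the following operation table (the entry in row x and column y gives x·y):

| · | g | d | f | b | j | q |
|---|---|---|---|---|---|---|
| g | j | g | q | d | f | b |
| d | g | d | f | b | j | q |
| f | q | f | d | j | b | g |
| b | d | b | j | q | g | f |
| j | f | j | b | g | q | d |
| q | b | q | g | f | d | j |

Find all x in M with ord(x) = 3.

{j, q}

Identity is d. Compute the order of each non-identity element by repeated multiplication:
  g: g → j → f → q → b → d  (order 6)
  f: f → d  (order 2)
  b: b → q → f → j → g → d  (order 6)
  j: j → q → d  (order 3)
  q: q → j → d  (order 3)
Elements of order 3: {j, q}.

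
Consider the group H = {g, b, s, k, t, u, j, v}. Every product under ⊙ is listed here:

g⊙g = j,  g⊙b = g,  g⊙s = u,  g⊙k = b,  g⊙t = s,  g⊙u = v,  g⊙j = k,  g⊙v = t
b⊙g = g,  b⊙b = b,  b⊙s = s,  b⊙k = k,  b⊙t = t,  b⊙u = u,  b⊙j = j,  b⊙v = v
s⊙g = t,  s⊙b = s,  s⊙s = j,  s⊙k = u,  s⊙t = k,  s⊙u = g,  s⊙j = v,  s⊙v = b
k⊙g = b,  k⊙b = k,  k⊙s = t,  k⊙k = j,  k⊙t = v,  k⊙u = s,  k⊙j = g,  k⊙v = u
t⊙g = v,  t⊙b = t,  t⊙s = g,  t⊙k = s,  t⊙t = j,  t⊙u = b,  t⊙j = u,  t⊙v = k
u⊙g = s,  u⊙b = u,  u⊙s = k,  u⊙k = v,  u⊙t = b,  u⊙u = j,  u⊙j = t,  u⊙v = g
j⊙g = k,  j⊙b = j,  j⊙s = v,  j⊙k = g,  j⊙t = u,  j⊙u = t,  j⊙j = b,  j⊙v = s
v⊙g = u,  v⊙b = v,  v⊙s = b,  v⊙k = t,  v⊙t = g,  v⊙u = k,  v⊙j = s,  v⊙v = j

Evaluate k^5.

k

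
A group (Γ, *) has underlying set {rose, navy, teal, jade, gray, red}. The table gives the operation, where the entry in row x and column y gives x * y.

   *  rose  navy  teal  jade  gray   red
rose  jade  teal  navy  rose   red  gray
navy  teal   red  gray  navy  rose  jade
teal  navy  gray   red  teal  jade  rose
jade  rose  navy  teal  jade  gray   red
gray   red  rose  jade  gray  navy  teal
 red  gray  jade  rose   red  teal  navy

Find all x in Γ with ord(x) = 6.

Identity is jade. Compute the order of each non-identity element by repeated multiplication:
  rose: rose → jade  (order 2)
  navy: navy → red → jade  (order 3)
  teal: teal → red → rose → navy → gray → jade  (order 6)
  gray: gray → navy → rose → red → teal → jade  (order 6)
  red: red → navy → jade  (order 3)
Elements of order 6: {gray, teal}.

{gray, teal}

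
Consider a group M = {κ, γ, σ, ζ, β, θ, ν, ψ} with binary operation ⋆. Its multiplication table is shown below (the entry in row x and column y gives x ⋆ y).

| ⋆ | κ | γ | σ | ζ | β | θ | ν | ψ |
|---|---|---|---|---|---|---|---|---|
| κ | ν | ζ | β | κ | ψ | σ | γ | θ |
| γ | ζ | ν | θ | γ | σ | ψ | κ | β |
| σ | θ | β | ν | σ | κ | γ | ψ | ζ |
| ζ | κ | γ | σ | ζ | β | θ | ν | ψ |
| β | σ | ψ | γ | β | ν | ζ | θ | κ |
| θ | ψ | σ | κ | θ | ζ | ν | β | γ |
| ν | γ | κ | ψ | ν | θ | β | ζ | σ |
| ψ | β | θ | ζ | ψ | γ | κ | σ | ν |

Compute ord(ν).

2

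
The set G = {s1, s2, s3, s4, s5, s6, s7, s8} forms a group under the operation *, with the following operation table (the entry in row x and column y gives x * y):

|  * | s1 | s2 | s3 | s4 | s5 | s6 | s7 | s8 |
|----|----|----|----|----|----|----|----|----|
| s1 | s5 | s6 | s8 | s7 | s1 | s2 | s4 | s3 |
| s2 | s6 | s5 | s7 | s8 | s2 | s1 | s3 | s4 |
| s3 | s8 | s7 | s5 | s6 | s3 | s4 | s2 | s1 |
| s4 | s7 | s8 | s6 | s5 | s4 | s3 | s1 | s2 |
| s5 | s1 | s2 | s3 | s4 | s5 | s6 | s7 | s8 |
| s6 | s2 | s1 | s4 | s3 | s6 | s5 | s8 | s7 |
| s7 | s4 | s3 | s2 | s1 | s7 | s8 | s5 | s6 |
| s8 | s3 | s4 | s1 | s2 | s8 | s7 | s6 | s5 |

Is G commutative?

Yes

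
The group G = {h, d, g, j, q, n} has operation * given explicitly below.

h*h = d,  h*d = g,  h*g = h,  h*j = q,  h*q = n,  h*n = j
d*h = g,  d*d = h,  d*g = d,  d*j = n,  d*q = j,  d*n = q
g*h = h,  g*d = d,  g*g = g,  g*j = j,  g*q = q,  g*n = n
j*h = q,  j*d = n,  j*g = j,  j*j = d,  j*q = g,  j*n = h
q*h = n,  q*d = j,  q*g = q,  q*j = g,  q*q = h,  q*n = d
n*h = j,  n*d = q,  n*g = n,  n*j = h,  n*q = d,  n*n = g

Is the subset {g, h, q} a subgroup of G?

q * h = n, which is not in {g, h, q}.
The subset is not closed under *, so it is not a subgroup.

No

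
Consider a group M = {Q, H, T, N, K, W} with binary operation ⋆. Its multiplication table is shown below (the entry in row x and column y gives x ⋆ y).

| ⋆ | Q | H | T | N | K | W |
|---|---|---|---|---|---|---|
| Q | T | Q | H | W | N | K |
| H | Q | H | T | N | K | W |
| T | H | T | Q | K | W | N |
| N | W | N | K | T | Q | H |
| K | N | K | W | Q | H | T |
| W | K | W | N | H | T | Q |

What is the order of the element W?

The identity element is H (its row matches the header).
W^1 = W
W^2 = W ⋆ W = Q
W^3 = Q ⋆ W = K
W^4 = K ⋆ W = T
W^5 = T ⋆ W = N
W^6 = N ⋆ W = H
The first power of W equal to the identity is W^6, so ord(W) = 6.
(Structurally, M here is isomorphic to the cyclic group Z_6.)

6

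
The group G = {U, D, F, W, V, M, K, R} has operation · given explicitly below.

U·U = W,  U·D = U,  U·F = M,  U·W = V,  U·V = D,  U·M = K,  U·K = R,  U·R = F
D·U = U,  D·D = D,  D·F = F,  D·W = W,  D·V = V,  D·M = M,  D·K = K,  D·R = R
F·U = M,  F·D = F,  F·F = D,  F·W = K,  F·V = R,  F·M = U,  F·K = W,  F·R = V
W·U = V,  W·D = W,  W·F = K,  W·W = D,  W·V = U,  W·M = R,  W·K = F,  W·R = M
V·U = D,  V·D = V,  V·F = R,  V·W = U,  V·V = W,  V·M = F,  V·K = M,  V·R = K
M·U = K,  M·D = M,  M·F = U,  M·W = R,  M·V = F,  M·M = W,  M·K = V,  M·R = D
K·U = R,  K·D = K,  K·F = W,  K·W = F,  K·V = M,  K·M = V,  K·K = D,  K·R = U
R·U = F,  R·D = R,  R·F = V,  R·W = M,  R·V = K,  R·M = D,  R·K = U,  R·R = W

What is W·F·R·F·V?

F

W·F = K
K·R = U
U·F = M
M·V = F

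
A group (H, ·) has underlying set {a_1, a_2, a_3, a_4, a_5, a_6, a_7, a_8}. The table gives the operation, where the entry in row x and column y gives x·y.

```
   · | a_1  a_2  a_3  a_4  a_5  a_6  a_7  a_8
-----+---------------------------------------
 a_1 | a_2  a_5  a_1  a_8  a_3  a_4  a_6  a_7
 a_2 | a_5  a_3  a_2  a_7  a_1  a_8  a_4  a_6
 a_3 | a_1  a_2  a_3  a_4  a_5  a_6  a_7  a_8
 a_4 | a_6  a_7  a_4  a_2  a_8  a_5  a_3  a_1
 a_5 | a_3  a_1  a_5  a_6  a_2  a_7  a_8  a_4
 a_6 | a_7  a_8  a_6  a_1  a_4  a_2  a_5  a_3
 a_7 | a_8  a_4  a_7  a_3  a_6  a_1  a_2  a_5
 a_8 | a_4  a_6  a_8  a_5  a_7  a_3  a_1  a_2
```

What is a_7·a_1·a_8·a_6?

a_8

a_7·a_1 = a_8
a_8·a_8 = a_2
a_2·a_6 = a_8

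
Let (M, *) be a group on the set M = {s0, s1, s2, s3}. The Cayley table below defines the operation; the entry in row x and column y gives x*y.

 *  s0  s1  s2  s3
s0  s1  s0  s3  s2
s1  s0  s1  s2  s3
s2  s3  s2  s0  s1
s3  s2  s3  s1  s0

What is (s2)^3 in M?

s3

s2^1 = s2
s2^2 = s2*s2 = s0
s2^3 = s0*s2 = s3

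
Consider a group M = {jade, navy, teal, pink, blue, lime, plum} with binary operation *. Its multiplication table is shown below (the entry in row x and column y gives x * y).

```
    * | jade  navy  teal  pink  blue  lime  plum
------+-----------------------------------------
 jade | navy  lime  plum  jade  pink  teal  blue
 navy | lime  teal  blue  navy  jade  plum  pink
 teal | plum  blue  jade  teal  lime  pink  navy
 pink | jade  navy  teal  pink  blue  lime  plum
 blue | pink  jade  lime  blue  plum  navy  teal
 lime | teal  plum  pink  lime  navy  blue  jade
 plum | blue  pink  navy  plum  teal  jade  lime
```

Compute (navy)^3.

blue

navy^1 = navy
navy^2 = navy * navy = teal
navy^3 = teal * navy = blue
(Structurally, M here is isomorphic to the cyclic group Z_7.)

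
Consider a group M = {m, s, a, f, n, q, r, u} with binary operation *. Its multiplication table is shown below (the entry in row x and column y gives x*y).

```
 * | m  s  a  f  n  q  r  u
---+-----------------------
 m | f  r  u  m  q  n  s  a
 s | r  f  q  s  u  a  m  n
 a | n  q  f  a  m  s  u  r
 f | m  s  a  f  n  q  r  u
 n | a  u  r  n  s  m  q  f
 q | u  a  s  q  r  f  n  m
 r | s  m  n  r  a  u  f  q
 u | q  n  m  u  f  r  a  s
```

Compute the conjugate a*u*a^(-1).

The identity is f. In row a, the entry f sits in column a, so a^(-1) = a.
a*u = r
r*a = n

n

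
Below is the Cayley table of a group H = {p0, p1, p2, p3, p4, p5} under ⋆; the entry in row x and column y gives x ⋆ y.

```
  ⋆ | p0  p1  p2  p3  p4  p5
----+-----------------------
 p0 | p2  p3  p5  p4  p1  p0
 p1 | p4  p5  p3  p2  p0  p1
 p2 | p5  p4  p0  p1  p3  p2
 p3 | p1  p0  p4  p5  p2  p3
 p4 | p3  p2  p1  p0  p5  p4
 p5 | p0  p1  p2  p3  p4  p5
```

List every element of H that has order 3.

Identity is p5. Compute the order of each non-identity element by repeated multiplication:
  p0: p0 → p2 → p5  (order 3)
  p1: p1 → p5  (order 2)
  p2: p2 → p0 → p5  (order 3)
  p3: p3 → p5  (order 2)
  p4: p4 → p5  (order 2)
Elements of order 3: {p0, p2}.

{p0, p2}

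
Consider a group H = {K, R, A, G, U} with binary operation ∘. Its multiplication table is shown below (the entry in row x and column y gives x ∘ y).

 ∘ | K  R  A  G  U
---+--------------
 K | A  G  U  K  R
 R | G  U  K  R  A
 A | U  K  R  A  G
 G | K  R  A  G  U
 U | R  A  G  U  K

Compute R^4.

R^1 = R
R^2 = R ∘ R = U
R^3 = U ∘ R = A
R^4 = A ∘ R = K

K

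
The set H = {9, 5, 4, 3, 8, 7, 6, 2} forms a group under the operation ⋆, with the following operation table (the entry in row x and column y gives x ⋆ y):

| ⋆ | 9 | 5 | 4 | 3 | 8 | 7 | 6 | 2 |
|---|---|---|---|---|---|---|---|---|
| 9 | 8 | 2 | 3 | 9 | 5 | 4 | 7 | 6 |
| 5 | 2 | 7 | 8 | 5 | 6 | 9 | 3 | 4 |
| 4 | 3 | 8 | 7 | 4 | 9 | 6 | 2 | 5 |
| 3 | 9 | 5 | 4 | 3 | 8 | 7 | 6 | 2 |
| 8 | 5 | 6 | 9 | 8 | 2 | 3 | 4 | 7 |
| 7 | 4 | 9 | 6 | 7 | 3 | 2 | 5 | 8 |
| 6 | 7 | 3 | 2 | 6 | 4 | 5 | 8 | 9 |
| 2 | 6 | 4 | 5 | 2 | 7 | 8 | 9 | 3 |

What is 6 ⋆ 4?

Read row 6, column 4: 6 ⋆ 4 = 2.

2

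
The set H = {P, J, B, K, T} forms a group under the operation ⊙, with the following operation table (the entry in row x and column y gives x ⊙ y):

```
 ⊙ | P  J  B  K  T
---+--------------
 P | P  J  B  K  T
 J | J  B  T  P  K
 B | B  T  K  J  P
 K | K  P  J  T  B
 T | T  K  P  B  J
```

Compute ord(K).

5

The identity element is P (its row matches the header).
K^1 = K
K^2 = K ⊙ K = T
K^3 = T ⊙ K = B
K^4 = B ⊙ K = J
K^5 = J ⊙ K = P
The first power of K equal to the identity is K^5, so ord(K) = 5.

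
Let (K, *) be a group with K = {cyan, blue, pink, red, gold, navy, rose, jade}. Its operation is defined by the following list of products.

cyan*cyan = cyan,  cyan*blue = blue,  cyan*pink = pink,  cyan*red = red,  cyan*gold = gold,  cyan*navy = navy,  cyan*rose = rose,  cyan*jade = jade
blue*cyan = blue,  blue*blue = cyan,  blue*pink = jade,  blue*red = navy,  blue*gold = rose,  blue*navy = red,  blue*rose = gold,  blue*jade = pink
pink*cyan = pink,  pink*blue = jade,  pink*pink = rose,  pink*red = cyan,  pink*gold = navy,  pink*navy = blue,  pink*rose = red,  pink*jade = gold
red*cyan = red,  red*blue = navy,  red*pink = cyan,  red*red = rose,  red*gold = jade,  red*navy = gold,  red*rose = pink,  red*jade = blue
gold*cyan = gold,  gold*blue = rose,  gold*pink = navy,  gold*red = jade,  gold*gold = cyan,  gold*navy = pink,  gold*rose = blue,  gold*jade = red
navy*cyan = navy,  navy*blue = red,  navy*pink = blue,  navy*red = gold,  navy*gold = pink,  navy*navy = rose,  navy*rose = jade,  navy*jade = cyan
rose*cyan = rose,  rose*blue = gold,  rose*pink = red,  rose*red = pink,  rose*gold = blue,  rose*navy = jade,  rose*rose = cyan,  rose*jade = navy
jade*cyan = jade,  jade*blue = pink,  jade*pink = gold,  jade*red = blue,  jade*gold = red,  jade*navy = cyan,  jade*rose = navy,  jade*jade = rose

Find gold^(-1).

gold

First locate the identity: row cyan matches the header, so cyan is the identity.
Scan row gold for cyan: gold * gold = cyan. Hence gold^(-1) = gold.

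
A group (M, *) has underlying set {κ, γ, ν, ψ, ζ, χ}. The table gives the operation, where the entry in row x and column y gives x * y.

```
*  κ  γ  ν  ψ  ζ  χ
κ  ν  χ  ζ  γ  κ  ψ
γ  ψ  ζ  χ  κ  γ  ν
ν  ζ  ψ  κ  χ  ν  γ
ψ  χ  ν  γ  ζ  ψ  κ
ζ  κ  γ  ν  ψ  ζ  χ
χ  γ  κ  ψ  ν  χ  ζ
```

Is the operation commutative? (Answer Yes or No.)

ν * γ = ψ but γ * ν = χ.
Since ν and γ do not commute, M is not abelian.

No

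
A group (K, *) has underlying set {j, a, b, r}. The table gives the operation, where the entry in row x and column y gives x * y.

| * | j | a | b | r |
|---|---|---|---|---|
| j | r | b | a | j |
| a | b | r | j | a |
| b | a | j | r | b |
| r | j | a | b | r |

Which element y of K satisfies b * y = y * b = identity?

b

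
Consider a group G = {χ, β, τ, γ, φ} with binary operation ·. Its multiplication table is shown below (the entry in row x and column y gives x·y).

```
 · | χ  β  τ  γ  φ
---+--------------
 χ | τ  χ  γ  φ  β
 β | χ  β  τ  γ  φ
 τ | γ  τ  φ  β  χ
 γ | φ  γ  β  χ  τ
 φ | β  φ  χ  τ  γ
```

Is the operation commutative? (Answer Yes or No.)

Check whether the table is symmetric across its main diagonal.
Every entry (row x, col y) equals the entry (row y, col x), so G is abelian.

Yes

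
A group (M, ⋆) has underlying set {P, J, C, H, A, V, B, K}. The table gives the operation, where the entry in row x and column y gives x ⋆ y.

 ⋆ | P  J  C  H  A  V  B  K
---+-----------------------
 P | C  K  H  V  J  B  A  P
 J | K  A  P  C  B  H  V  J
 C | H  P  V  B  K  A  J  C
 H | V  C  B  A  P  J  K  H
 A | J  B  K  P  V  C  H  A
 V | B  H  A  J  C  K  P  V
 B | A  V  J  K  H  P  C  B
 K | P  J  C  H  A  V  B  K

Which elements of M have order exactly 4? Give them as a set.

{A, C}

Identity is K. Compute the order of each non-identity element by repeated multiplication:
  P: P → C → H → V → B → A → J → K  (order 8)
  J: J → A → B → V → H → C → P → K  (order 8)
  C: C → V → A → K  (order 4)
  H: H → A → P → V → J → C → B → K  (order 8)
  A: A → V → C → K  (order 4)
  V: V → K  (order 2)
  B: B → C → J → V → P → A → H → K  (order 8)
Elements of order 4: {A, C}.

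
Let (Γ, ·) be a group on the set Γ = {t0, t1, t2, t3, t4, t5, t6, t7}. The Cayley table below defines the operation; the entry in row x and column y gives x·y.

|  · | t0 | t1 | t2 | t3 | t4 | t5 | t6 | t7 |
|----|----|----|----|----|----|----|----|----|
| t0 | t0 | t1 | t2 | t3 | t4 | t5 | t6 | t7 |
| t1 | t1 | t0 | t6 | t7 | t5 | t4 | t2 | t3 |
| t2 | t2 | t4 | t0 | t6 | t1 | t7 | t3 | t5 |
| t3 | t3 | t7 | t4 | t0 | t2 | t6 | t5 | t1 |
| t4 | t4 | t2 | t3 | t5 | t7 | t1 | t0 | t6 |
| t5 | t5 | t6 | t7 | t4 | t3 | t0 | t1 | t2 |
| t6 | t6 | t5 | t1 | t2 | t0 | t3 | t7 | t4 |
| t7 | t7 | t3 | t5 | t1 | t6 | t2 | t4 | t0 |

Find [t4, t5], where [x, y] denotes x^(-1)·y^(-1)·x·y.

t7

Identity is t0; from the table t4^(-1) = t6 and t5^(-1) = t5.
t6·t5 = t3
t3·t4 = t2
t2·t5 = t7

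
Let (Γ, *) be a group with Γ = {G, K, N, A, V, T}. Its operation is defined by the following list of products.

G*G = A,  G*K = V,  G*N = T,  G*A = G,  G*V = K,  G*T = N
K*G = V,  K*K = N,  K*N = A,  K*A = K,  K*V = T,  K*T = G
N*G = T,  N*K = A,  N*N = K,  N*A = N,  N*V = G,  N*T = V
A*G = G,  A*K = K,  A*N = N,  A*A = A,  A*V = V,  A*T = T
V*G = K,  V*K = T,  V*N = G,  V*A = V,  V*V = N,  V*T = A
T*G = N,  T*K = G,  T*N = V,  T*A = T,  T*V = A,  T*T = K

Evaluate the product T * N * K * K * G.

T * N = V
V * K = T
T * K = G
G * G = A

A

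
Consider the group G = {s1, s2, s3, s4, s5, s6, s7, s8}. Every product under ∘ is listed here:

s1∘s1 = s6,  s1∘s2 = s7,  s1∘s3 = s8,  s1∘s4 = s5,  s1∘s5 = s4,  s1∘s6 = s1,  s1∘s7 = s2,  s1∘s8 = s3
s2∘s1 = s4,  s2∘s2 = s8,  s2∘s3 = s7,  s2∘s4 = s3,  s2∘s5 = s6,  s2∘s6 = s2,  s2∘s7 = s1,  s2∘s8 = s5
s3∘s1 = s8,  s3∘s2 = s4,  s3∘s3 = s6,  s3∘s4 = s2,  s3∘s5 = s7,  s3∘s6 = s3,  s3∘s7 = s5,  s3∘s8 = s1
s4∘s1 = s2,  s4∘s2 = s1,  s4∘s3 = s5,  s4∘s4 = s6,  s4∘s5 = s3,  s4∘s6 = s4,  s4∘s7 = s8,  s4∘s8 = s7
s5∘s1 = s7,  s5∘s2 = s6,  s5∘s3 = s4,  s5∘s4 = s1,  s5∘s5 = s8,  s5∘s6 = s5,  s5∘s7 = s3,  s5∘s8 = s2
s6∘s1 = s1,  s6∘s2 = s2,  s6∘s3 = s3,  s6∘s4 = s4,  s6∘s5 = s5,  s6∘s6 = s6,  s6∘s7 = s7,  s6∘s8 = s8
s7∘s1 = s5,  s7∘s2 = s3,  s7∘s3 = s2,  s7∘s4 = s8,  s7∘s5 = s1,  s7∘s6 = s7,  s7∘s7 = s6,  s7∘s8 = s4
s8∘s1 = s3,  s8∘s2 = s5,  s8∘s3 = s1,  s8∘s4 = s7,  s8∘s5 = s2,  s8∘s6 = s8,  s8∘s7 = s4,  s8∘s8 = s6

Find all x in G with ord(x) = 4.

{s2, s5}

Identity is s6. Compute the order of each non-identity element by repeated multiplication:
  s1: s1 → s6  (order 2)
  s2: s2 → s8 → s5 → s6  (order 4)
  s3: s3 → s6  (order 2)
  s4: s4 → s6  (order 2)
  s5: s5 → s8 → s2 → s6  (order 4)
  s7: s7 → s6  (order 2)
  s8: s8 → s6  (order 2)
Elements of order 4: {s2, s5}.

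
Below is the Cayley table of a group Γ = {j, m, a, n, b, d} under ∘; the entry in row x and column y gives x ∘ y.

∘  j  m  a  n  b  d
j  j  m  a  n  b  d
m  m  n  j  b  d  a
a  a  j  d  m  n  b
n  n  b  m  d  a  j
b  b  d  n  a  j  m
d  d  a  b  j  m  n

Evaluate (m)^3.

b

m^1 = m
m^2 = m ∘ m = n
m^3 = n ∘ m = b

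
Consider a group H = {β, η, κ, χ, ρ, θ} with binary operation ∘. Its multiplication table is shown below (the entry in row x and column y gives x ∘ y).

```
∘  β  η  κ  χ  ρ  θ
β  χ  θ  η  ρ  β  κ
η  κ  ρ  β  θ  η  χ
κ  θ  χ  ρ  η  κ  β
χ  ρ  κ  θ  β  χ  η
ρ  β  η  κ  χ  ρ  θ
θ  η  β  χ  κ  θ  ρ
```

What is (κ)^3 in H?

κ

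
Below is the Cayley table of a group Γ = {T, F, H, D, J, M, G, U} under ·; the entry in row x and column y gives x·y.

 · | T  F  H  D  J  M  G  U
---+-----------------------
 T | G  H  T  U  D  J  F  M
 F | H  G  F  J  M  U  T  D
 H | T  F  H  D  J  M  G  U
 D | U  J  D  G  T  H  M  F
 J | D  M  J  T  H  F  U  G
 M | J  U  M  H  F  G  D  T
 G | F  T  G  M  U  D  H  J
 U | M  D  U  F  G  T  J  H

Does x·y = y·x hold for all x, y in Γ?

Check whether the table is symmetric across its main diagonal.
Every entry (row x, col y) equals the entry (row y, col x), so Γ is abelian.

Yes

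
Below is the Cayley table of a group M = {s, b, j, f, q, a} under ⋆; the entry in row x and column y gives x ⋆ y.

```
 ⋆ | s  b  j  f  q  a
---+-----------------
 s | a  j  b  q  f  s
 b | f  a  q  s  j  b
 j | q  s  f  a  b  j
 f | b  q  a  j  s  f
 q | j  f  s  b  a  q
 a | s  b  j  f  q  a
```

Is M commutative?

No

f ⋆ q = s but q ⋆ f = b.
Since f and q do not commute, M is not abelian.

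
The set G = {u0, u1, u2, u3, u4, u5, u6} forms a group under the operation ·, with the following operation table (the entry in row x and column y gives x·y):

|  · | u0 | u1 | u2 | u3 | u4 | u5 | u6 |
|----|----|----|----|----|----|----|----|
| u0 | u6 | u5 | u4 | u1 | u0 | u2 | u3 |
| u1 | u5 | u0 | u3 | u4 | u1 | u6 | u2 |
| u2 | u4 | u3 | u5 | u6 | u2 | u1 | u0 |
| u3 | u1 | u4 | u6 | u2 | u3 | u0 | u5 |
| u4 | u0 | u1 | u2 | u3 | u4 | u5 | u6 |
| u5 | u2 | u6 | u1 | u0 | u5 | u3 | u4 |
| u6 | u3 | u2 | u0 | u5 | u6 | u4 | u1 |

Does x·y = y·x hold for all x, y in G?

Check whether the table is symmetric across its main diagonal.
Every entry (row x, col y) equals the entry (row y, col x), so G is abelian.

Yes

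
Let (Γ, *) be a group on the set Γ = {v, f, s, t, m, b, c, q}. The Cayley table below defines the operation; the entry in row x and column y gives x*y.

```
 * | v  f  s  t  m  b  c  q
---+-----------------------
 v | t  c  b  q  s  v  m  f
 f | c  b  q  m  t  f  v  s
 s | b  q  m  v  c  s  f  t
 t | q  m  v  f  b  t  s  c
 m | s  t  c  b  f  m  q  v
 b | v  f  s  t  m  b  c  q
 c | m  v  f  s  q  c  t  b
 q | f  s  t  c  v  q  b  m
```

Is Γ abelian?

Check whether the table is symmetric across its main diagonal.
Every entry (row x, col y) equals the entry (row y, col x), so Γ is abelian.
(In fact Γ ≅ the cyclic group Z_8.)

Yes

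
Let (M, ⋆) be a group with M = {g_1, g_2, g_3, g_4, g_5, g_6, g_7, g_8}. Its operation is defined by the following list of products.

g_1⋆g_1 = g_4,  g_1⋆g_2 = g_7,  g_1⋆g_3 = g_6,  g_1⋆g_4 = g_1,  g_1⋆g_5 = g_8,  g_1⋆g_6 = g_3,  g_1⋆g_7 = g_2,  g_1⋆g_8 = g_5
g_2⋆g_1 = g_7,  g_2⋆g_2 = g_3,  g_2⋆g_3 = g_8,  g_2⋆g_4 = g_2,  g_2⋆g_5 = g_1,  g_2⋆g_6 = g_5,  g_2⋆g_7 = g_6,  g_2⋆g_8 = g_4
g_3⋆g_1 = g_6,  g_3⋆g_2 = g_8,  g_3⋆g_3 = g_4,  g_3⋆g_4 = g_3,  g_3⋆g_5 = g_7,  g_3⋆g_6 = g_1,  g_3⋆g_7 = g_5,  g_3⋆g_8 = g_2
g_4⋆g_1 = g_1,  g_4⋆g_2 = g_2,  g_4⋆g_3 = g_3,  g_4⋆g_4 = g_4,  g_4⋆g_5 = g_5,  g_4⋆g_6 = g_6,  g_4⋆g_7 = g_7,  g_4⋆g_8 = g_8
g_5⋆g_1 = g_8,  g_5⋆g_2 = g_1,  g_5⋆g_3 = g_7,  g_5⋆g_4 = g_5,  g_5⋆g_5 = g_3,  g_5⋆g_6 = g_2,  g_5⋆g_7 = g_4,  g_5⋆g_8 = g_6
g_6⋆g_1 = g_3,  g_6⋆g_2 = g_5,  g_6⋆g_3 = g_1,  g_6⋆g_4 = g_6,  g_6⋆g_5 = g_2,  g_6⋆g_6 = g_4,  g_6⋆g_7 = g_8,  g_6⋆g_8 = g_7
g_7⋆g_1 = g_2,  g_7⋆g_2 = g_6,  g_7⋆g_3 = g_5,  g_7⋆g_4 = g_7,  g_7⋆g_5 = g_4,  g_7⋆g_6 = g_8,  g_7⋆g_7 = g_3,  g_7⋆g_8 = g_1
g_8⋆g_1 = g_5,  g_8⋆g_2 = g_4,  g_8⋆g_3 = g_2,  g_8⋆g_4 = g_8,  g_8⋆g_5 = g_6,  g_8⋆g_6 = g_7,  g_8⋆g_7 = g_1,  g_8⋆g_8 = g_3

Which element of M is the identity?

g_4

The identity e satisfies e ⋆ x = x for all x, so its row in the table reproduces the column headers.
Row g_4 reads: g_1, g_2, g_3, g_4, g_5, g_6, g_7, g_8 — exactly the header order. So g_4 is the identity.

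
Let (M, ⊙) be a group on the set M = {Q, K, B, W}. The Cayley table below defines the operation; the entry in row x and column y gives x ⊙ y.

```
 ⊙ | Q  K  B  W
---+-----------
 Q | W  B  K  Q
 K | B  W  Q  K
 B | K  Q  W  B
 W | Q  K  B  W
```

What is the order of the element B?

The identity element is W (its row matches the header).
B^1 = B
B^2 = B ⊙ B = W
The first power of B equal to the identity is B^2, so ord(B) = 2.
(Structurally, M here is isomorphic to the Klein four-group V_4.)

2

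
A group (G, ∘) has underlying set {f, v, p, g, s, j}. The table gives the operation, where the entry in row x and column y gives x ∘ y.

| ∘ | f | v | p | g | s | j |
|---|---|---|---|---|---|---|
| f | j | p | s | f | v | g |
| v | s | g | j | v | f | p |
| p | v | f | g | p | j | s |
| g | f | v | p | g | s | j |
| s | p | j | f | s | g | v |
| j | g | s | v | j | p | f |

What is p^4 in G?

g

p^1 = p
p^2 = p ∘ p = g
p^3 = g ∘ p = p
p^4 = p ∘ p = g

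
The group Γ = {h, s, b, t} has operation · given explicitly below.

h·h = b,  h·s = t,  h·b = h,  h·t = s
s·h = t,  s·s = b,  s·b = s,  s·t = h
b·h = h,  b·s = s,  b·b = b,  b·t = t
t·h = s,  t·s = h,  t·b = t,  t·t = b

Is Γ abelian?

Yes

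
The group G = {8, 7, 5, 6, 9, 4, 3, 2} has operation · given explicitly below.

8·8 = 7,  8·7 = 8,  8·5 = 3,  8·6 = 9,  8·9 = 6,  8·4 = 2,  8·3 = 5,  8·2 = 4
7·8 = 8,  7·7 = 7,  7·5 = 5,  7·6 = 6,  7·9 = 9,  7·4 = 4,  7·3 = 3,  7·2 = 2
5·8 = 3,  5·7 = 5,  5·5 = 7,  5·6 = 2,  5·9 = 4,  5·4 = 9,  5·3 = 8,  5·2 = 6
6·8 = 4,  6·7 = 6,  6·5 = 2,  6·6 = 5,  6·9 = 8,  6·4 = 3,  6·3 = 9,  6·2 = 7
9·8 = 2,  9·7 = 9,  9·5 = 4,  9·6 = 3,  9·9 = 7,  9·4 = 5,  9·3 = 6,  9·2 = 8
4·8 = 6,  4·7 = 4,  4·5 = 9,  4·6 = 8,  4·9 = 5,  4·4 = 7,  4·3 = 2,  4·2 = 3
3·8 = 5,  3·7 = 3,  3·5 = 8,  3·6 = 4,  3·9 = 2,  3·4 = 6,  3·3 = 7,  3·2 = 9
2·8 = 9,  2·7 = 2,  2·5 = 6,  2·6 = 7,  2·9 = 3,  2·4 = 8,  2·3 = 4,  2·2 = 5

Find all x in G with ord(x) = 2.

Identity is 7. Compute the order of each non-identity element by repeated multiplication:
  8: 8 → 7  (order 2)
  5: 5 → 7  (order 2)
  6: 6 → 5 → 2 → 7  (order 4)
  9: 9 → 7  (order 2)
  4: 4 → 7  (order 2)
  3: 3 → 7  (order 2)
  2: 2 → 5 → 6 → 7  (order 4)
Elements of order 2: {3, 4, 5, 8, 9}.

{3, 4, 5, 8, 9}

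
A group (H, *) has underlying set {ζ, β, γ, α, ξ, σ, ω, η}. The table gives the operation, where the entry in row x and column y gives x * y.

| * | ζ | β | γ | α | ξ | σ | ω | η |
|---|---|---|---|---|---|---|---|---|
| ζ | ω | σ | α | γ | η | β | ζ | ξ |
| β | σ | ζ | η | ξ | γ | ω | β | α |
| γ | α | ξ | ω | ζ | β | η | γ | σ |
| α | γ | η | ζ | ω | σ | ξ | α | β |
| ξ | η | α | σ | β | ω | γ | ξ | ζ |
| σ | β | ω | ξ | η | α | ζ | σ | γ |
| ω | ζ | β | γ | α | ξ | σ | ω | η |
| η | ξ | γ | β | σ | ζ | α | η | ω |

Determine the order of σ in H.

4

The identity element is ω (its row matches the header).
σ^1 = σ
σ^2 = σ * σ = ζ
σ^3 = ζ * σ = β
σ^4 = β * σ = ω
The first power of σ equal to the identity is σ^4, so ord(σ) = 4.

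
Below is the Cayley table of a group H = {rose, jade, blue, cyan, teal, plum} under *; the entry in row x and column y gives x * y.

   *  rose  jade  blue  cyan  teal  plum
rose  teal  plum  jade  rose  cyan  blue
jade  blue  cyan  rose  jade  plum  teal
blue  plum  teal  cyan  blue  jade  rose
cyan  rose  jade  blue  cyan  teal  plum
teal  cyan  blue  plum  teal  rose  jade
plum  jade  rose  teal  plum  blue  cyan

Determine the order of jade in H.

2

The identity element is cyan (its row matches the header).
jade^1 = jade
jade^2 = jade * jade = cyan
The first power of jade equal to the identity is jade^2, so ord(jade) = 2.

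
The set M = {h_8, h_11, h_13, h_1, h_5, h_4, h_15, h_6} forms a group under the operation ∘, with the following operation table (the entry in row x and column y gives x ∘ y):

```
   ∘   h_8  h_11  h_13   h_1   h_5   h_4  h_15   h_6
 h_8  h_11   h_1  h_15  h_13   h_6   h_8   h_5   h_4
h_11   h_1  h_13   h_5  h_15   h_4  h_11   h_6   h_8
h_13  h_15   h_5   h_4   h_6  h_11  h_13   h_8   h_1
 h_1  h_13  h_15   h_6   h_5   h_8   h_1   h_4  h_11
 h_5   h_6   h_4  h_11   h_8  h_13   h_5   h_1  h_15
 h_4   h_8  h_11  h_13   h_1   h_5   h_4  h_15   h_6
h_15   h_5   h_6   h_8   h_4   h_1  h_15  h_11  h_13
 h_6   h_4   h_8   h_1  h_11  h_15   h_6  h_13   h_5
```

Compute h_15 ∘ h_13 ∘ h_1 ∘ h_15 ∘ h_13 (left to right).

h_15 ∘ h_13 = h_8
h_8 ∘ h_1 = h_13
h_13 ∘ h_15 = h_8
h_8 ∘ h_13 = h_15
(Structurally, M here is isomorphic to the cyclic group Z_8.)

h_15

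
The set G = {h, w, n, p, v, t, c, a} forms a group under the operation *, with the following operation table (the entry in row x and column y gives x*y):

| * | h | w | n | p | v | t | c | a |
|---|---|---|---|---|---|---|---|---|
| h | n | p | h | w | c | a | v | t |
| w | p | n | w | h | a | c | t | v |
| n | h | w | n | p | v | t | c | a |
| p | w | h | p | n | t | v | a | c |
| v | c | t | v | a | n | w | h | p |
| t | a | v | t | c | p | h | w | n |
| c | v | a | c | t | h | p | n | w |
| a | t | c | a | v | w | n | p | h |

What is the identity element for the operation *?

The identity e satisfies e*x = x for all x, so its row in the table reproduces the column headers.
Row n reads: h, w, n, p, v, t, c, a — exactly the header order. So n is the identity.

n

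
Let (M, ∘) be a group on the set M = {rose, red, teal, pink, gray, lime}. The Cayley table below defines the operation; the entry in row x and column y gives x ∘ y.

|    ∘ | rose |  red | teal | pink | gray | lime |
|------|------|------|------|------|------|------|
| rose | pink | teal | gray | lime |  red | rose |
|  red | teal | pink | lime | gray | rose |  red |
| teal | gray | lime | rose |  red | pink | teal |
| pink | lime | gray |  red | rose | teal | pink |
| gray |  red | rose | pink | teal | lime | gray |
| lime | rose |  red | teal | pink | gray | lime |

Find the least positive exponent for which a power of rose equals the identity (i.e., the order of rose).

3

The identity element is lime (its row matches the header).
rose^1 = rose
rose^2 = rose ∘ rose = pink
rose^3 = pink ∘ rose = lime
The first power of rose equal to the identity is rose^3, so ord(rose) = 3.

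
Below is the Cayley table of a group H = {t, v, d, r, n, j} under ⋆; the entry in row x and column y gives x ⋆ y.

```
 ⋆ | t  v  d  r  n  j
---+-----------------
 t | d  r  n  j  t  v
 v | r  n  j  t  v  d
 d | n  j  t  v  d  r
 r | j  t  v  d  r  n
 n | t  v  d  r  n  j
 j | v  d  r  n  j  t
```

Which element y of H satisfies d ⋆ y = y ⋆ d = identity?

t

First locate the identity: row n matches the header, so n is the identity.
Scan row d for n: d ⋆ t = n. Hence d^(-1) = t.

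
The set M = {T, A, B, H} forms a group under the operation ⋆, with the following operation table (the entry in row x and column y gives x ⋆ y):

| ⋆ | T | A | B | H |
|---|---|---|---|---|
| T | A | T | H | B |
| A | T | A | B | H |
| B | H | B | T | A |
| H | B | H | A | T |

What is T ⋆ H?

Read row T, column H: T ⋆ H = B.
(Structurally, M here is isomorphic to the cyclic group Z_4.)

B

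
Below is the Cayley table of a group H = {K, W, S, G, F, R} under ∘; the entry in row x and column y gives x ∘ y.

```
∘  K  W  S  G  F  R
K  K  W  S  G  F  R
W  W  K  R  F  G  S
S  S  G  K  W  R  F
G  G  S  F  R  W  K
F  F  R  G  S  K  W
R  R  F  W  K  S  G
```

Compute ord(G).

3

The identity element is K (its row matches the header).
G^1 = G
G^2 = G ∘ G = R
G^3 = R ∘ G = K
The first power of G equal to the identity is G^3, so ord(G) = 3.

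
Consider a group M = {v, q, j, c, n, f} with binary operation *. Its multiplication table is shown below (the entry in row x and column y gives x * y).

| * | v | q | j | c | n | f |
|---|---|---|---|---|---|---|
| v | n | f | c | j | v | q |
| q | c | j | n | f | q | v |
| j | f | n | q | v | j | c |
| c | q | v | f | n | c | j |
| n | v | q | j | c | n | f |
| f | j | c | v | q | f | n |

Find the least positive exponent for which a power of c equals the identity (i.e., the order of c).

The identity element is n (its row matches the header).
c^1 = c
c^2 = c * c = n
The first power of c equal to the identity is c^2, so ord(c) = 2.

2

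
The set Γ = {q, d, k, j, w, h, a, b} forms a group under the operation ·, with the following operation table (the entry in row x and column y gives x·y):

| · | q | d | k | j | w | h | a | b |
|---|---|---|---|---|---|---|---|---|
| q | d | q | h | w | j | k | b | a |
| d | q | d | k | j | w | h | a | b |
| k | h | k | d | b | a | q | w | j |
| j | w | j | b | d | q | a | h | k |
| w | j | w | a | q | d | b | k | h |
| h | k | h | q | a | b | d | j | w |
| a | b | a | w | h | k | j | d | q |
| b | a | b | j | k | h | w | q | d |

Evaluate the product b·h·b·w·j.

k

b·h = w
w·b = h
h·w = b
b·j = k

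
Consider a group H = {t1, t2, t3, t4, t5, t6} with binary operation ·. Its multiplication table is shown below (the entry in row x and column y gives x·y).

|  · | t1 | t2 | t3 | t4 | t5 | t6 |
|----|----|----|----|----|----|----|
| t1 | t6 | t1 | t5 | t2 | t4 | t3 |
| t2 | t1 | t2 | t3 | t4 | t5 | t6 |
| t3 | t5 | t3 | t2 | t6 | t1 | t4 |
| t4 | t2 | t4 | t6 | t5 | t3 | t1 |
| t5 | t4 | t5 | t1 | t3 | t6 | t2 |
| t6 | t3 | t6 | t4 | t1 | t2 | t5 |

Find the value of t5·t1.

t4

Read row t5, column t1: t5·t1 = t4.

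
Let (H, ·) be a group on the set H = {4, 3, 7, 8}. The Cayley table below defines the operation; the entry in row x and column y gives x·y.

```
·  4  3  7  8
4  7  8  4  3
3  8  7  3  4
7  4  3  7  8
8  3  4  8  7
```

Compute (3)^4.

7

3^1 = 3
3^2 = 3·3 = 7
3^3 = 7·3 = 3
3^4 = 3·3 = 7
(Structurally, H here is isomorphic to the Klein four-group V_4.)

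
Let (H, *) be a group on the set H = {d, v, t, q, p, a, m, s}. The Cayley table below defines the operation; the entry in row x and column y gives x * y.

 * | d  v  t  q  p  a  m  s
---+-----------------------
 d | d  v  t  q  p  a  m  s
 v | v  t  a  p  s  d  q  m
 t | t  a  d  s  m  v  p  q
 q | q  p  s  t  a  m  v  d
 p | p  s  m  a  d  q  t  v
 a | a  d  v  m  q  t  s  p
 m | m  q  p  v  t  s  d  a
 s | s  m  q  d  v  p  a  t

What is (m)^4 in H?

d

m^1 = m
m^2 = m * m = d
m^3 = d * m = m
m^4 = m * m = d
(Structurally, H here is isomorphic to Z_2 x Z_4.)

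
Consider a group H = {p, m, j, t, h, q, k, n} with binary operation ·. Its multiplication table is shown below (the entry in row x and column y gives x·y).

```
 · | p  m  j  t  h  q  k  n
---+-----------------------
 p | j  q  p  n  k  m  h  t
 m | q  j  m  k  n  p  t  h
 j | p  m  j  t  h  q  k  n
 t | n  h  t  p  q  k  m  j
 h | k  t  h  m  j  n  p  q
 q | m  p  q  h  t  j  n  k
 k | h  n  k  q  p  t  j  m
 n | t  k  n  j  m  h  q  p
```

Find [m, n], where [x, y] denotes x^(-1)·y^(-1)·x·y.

Identity is j; from the table m^(-1) = m and n^(-1) = t.
m·t = k
k·m = n
n·n = p

p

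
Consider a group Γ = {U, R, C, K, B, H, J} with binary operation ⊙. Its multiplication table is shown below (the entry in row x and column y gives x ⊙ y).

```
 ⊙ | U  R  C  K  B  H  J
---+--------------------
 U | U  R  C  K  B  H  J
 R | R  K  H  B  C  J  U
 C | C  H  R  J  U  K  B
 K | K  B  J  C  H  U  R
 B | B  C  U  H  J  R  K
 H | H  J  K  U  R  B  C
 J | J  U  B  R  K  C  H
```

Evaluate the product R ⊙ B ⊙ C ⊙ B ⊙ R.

R ⊙ B = C
C ⊙ C = R
R ⊙ B = C
C ⊙ R = H

H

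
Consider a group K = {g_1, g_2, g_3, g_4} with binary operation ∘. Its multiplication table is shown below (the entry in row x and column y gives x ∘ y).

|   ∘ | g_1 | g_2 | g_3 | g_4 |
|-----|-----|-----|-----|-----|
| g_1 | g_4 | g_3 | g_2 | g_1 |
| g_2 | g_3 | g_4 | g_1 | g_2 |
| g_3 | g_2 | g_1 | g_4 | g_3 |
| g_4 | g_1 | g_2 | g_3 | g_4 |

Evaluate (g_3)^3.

g_3^1 = g_3
g_3^2 = g_3 ∘ g_3 = g_4
g_3^3 = g_4 ∘ g_3 = g_3
(Structurally, K here is isomorphic to the Klein four-group V_4.)

g_3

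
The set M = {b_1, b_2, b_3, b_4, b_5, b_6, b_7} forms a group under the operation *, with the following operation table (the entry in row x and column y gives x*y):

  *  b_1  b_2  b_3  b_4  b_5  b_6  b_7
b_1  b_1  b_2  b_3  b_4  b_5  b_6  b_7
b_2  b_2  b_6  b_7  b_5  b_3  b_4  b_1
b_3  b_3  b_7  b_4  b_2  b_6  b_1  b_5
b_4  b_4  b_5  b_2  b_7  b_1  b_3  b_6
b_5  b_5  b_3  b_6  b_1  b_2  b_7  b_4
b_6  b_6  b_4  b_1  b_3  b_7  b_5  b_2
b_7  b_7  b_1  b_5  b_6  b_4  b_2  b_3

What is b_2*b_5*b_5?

b_2*b_5 = b_3
b_3*b_5 = b_6
(Structurally, M here is isomorphic to the cyclic group Z_7.)

b_6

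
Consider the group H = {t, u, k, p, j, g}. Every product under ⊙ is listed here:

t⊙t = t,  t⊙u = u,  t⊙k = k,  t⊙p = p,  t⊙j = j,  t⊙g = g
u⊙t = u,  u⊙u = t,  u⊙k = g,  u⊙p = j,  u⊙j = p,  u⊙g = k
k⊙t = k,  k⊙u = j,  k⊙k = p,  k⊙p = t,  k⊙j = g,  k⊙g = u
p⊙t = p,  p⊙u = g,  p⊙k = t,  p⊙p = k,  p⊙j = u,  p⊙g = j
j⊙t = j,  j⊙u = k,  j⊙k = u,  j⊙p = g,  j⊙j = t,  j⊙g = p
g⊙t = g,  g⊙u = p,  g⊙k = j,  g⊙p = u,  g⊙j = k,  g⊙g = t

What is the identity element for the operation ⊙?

t

The identity e satisfies e ⊙ x = x for all x, so its row in the table reproduces the column headers.
Row t reads: t, u, k, p, j, g — exactly the header order. So t is the identity.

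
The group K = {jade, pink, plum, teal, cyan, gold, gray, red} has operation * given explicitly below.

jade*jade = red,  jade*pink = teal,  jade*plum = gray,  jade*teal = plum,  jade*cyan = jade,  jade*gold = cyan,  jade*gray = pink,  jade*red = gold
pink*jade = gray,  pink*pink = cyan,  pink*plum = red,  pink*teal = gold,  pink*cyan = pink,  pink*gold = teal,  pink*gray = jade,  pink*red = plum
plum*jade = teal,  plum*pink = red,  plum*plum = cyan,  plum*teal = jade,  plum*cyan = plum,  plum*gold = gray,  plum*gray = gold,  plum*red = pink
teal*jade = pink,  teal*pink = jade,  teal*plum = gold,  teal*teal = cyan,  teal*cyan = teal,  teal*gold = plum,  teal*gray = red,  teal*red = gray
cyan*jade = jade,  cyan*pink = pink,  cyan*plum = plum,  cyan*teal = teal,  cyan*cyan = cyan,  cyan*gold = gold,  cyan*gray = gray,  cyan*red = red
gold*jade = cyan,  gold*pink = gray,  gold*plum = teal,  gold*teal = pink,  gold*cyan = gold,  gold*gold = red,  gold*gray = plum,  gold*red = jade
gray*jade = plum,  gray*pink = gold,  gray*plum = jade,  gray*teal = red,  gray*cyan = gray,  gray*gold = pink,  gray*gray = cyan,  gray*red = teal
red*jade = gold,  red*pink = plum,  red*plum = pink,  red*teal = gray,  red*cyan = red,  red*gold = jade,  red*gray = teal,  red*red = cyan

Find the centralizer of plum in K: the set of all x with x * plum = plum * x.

{cyan, pink, plum, red}

Compare row plum with column plum entry by entry.
red * plum = pink = plum * red, so red commutes with plum.
gold * plum = teal but plum * gold = gray, so gold does not.
Collecting the elements that commute with plum: C(plum) = {cyan, pink, plum, red}.
(Structurally, K here is isomorphic to the dihedral group D_4.)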